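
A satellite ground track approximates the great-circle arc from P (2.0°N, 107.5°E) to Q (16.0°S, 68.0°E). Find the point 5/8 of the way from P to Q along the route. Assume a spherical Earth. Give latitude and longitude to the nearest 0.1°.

Write both endpoints as unit vectors p₁, p₂ with components (cos φ cos λ, cos φ sin λ, sin φ).
The central angle between the endpoints is δ = arccos(p₁·p₂) ≈ 0.750 rad (43.0°).
Interpolate at f = 5/8 with slerp weights a = sin((1−f)δ)/sin δ ≈ 0.407, b = sin(fδ)/sin δ ≈ 0.663.
p = a·p₁ + b·p₂ ≈ (0.116, 0.979, -0.168); φ = arcsin(p_z) ≈ -9.70°, λ = atan2(p_y, p_x) ≈ 83.22°.

≈ (9.7°S, 83.2°E)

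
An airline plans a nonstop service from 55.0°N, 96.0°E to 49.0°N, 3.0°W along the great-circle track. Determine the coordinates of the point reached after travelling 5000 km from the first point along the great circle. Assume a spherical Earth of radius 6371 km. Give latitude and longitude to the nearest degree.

From cos δ = sin φ₁ sin φ₂ + cos φ₁ cos φ₂ cos Δλ, the central angle is δ ≈ 0.977 rad (56.0°). The total great-circle distance is δ·R ≈ 0.977 × 6371 ≈ 6226 km, so the target fraction is f = 5000/6226 ≈ 0.803.
Interpolate at f ≈ 0.803 with slerp weights a = sin((1−f)δ)/sin δ ≈ 0.231, b = sin(fδ)/sin δ ≈ 0.853.
p = a·p₁ + b·p₂ ≈ (0.545, 0.102, 0.832); φ = arcsin(p_z) ≈ 56.34°, λ = atan2(p_y, p_x) ≈ 10.64°.

≈ 56°N, 11°E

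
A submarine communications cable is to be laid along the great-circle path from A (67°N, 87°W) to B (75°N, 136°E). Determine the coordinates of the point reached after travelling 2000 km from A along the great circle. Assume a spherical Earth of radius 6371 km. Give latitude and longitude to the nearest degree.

Write both endpoints as unit vectors p₁, p₂ with components (cos φ cos λ, cos φ sin λ, sin φ).
The central angle between the endpoints is δ = arccos(p₁·p₂) ≈ 0.618 rad (35.4°). The total great-circle distance is δ·R ≈ 0.618 × 6371 ≈ 3936 km, so the target fraction is f = 2000/3936 ≈ 0.508.
Interpolate at f ≈ 0.508 with slerp weights a = sin((1−f)δ)/sin δ ≈ 0.517, b = sin(fδ)/sin δ ≈ 0.533.
p = a·p₁ + b·p₂ ≈ (-0.089, -0.106, 0.990); φ = arcsin(p_z) ≈ 82.07°, λ = atan2(p_y, p_x) ≈ -130.00°.

≈ (82°N, 130°W)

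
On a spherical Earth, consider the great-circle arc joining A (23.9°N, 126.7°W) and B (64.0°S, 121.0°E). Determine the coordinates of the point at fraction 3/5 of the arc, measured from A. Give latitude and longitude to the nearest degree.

≈ (40°S, 163°W)

Write both endpoints as unit vectors p₁, p₂ with components (cos φ cos λ, cos φ sin λ, sin φ).
The central angle between the endpoints is δ = arccos(p₁·p₂) ≈ 2.113 rad (121.1°).
Interpolate at f = 3/5 with slerp weights a = sin((1−f)δ)/sin δ ≈ 0.874, b = sin(fδ)/sin δ ≈ 1.114.
p = a·p₁ + b·p₂ ≈ (-0.729, -0.222, -0.648); φ = arcsin(p_z) ≈ -40.37°, λ = atan2(p_y, p_x) ≈ -163.09°.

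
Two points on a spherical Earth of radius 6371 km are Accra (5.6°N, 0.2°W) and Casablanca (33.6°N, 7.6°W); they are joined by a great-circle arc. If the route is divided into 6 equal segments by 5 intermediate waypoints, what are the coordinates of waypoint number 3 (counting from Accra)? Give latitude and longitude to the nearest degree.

≈ (20°N, 4°W)

The haversine formula gives a central angle δ ≈ 0.503 rad (28.8°) between the endpoints.
Interpolate at f = 3/6 with slerp weights a = sin((1−f)δ)/sin δ ≈ 0.516, b = sin(fδ)/sin δ ≈ 0.516.
p = a·p₁ + b·p₂ ≈ (0.940, -0.059, 0.336); φ = arcsin(p_z) ≈ 19.64°, λ = atan2(p_y, p_x) ≈ -3.57°.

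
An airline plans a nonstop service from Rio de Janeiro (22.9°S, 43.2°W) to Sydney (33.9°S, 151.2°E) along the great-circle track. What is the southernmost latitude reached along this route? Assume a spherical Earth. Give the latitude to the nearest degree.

The great circle lies in the plane with unit normal n̂ = (p₁ × p₂)/|p₁ × p₂|.
Here n̂_z ≈ -0.223; the vertex latitude is φ_max = arccos|n̂_z| ≈ 77.1°.

≈ 77°S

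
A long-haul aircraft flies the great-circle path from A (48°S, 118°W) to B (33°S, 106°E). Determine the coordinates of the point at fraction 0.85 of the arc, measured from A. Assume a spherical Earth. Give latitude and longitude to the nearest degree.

≈ (45°S, 115°E)

From cos δ = sin φ₁ sin φ₂ + cos φ₁ cos φ₂ cos Δλ, the central angle is δ ≈ 1.570 rad (89.9°).
Interpolate at f = 0.85 with slerp weights a = sin((1−f)δ)/sin δ ≈ 0.233, b = sin(fδ)/sin δ ≈ 0.972.
p = a·p₁ + b·p₂ ≈ (-0.298, 0.646, -0.703); φ = arcsin(p_z) ≈ -44.66°, λ = atan2(p_y, p_x) ≈ 114.77°.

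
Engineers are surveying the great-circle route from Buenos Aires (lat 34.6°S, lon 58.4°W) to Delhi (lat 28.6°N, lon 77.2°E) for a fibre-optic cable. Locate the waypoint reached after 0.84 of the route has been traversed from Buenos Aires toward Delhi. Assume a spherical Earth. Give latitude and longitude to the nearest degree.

≈ lat 19°N, lon 55°E

The haversine formula gives a central angle δ ≈ 2.479 rad (142.0°) between the endpoints.
Interpolate at f = 0.84 with slerp weights a = sin((1−f)δ)/sin δ ≈ 0.628, b = sin(fδ)/sin δ ≈ 1.417.
p = a·p₁ + b·p₂ ≈ (0.546, 0.773, 0.322); φ = arcsin(p_z) ≈ 18.78°, λ = atan2(p_y, p_x) ≈ 54.76°.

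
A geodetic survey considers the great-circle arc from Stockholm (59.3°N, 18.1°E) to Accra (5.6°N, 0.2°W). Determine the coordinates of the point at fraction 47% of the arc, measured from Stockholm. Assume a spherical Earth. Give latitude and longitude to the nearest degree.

The haversine formula gives a central angle δ ≈ 0.969 rad (55.5°) between the endpoints.
Interpolate at f = 0.47 with slerp weights a = sin((1−f)δ)/sin δ ≈ 0.596, b = sin(fδ)/sin δ ≈ 0.534.
p = a·p₁ + b·p₂ ≈ (0.820, 0.093, 0.565); φ = arcsin(p_z) ≈ 34.37°, λ = atan2(p_y, p_x) ≈ 6.45°.

≈ (34°N, 6°E)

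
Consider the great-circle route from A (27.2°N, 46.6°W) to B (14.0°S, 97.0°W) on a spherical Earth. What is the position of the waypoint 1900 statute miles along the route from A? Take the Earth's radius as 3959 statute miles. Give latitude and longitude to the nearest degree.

≈ (10°N, 70°W)

Write both endpoints as unit vectors p₁, p₂ with components (cos φ cos λ, cos φ sin λ, sin φ).
The central angle between the endpoints is δ = arccos(p₁·p₂) ≈ 1.116 rad (63.9°). The total great-circle distance is δ·R ≈ 1.116 × 3959 ≈ 4417 mi, so the target fraction is f = 1900/4417 ≈ 0.430.
Interpolate at f ≈ 0.430 with slerp weights a = sin((1−f)δ)/sin δ ≈ 0.661, b = sin(fδ)/sin δ ≈ 0.514.
p = a·p₁ + b·p₂ ≈ (0.343, -0.922, 0.178); φ = arcsin(p_z) ≈ 10.24°, λ = atan2(p_y, p_x) ≈ -69.59°.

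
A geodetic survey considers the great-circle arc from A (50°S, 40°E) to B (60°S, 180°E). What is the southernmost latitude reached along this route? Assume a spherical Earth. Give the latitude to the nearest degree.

The great circle lies in the plane with unit normal n̂ = (p₁ × p₂)/|p₁ × p₂|.
Here n̂_z ≈ +0.227; the vertex latitude is φ_max = arccos|n̂_z| ≈ 76.9°.
Check via Clairaut: cos φ_max = |cos φ₁| · sin C = cos(50.0°)·sin(159.3°) ≈ 0.227, again giving ≈ 76.9°.

≈ 77°S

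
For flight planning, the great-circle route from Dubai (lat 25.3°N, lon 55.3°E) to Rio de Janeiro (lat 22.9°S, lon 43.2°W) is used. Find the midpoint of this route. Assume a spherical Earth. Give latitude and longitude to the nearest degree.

≈ lat 2°N, lon 5°E

Convert each endpoint to a unit vector on the sphere (x = cos φ cos λ, y = cos φ sin λ, z = sin φ).
The central angle between the endpoints is δ = arccos(p₁·p₂) ≈ 1.864 rad (106.8°).
Interpolate at f = 1/2 with slerp weights a = sin((1−f)δ)/sin δ ≈ 0.839, b = sin(fδ)/sin δ ≈ 0.839.
p = a·p₁ + b·p₂ ≈ (0.995, 0.095, 0.032); φ = arcsin(p_z) ≈ 1.84°, λ = atan2(p_y, p_x) ≈ 5.43°.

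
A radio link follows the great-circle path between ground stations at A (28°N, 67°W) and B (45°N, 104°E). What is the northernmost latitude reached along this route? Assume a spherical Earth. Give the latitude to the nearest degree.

≈ 84°N

The great circle lies in the plane with unit normal n̂ = (p₁ × p₂)/|p₁ × p₂|.
Here n̂_z ≈ +0.102; the vertex latitude is φ_max = arccos|n̂_z| ≈ 84.2°.
Check via Clairaut: cos φ_max = |cos φ₁| · sin C = cos(28.0°)·sin(6.6°) ≈ 0.102, again giving ≈ 84.2°.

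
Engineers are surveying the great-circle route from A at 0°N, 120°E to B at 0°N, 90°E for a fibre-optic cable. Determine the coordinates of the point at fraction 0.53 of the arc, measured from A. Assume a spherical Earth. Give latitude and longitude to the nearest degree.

Convert each endpoint to a unit vector on the sphere (x = cos φ cos λ, y = cos φ sin λ, z = sin φ).
The central angle between the endpoints is δ = arccos(p₁·p₂) ≈ 0.524 rad (30.0°).
Interpolate at f = 0.53 with slerp weights a = sin((1−f)δ)/sin δ ≈ 0.487, b = sin(fδ)/sin δ ≈ 0.548.
p = a·p₁ + b·p₂ ≈ (-0.244, 0.970, 0.000); φ = arcsin(p_z) ≈ 0.00°, λ = atan2(p_y, p_x) ≈ 104.10°.

≈ 0°N, 104°E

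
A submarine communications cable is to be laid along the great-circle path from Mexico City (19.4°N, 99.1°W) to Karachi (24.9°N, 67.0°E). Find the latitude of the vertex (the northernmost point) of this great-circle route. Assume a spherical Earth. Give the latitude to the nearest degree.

≈ 73°N

The great circle lies in the plane with unit normal n̂ = (p₁ × p₂)/|p₁ × p₂|.
Here n̂_z ≈ +0.284; the vertex latitude is φ_max = arccos|n̂_z| ≈ 73.5°.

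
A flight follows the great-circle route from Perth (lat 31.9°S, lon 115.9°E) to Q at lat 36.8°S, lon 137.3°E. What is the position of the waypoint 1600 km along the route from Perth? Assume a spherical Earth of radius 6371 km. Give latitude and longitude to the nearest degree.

Write both endpoints as unit vectors p₁, p₂ with components (cos φ cos λ, cos φ sin λ, sin φ).
The central angle between the endpoints is δ = arccos(p₁·p₂) ≈ 0.319 rad (18.3°). The total great-circle distance is δ·R ≈ 0.319 × 6371 ≈ 2034 km, so the target fraction is f = 1600/2034 ≈ 0.787.
Interpolate at f ≈ 0.787 with slerp weights a = sin((1−f)δ)/sin δ ≈ 0.217, b = sin(fδ)/sin δ ≈ 0.792.
p = a·p₁ + b·p₂ ≈ (-0.546, 0.596, -0.589); φ = arcsin(p_z) ≈ -36.08°, λ = atan2(p_y, p_x) ≈ 132.53°.

≈ lat 36°S, lon 133°E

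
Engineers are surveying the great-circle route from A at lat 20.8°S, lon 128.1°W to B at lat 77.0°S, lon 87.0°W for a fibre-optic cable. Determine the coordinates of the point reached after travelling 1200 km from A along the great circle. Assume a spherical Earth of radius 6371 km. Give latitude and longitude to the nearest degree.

Convert each endpoint to a unit vector on the sphere (x = cos φ cos λ, y = cos φ sin λ, z = sin φ).
The central angle between the endpoints is δ = arccos(p₁·p₂) ≈ 1.042 rad (59.7°). The total great-circle distance is δ·R ≈ 1.042 × 6371 ≈ 6639 km, so the target fraction is f = 1200/6639 ≈ 0.181.
Interpolate at f ≈ 0.181 with slerp weights a = sin((1−f)δ)/sin δ ≈ 0.873, b = sin(fδ)/sin δ ≈ 0.217.
p = a·p₁ + b·p₂ ≈ (-0.501, -0.691, -0.521); φ = arcsin(p_z) ≈ -31.42°, λ = atan2(p_y, p_x) ≈ -125.95°.

≈ lat 31°S, lon 126°W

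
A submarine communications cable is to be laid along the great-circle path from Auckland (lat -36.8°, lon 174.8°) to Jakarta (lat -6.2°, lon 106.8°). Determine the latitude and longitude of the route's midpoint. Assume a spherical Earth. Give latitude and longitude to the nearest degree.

From cos δ = sin φ₁ sin φ₂ + cos φ₁ cos φ₂ cos Δλ, the central angle is δ ≈ 1.199 rad (68.7°).
Interpolate at f = 1/2 with slerp weights a = sin((1−f)δ)/sin δ ≈ 0.606, b = sin(fδ)/sin δ ≈ 0.606.
p = a·p₁ + b·p₂ ≈ (-0.657, 0.620, -0.428); φ = arcsin(p_z) ≈ -25.36°, λ = atan2(p_y, p_x) ≈ 136.64°.

≈ lat -25°, lon 137°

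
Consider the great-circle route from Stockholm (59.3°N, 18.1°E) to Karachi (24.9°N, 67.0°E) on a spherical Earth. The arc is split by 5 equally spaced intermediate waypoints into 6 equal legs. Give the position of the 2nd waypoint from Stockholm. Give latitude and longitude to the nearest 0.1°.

Convert each endpoint to a unit vector on the sphere (x = cos φ cos λ, y = cos φ sin λ, z = sin φ).
The central angle between the endpoints is δ = arccos(p₁·p₂) ≈ 0.841 rad (48.2°).
Interpolate at f = 2/6 with slerp weights a = sin((1−f)δ)/sin δ ≈ 0.714, b = sin(fδ)/sin δ ≈ 0.371.
p = a·p₁ + b·p₂ ≈ (0.478, 0.423, 0.770); φ = arcsin(p_z) ≈ 50.34°, λ = atan2(p_y, p_x) ≈ 41.53°.

≈ (50.3°N, 41.5°E)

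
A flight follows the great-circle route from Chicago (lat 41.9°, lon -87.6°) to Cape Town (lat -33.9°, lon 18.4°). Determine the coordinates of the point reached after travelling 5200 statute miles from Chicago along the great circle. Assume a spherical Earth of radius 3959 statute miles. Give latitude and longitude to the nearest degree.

≈ lat -3°, lon -21°

Write both endpoints as unit vectors p₁, p₂ with components (cos φ cos λ, cos φ sin λ, sin φ).
The central angle between the endpoints is δ = arccos(p₁·p₂) ≈ 2.145 rad (122.9°). The total great-circle distance is δ·R ≈ 2.145 × 3959 ≈ 8490 mi, so the target fraction is f = 5200/8490 ≈ 0.612.
Interpolate at f ≈ 0.612 with slerp weights a = sin((1−f)δ)/sin δ ≈ 0.879, b = sin(fδ)/sin δ ≈ 1.151.
p = a·p₁ + b·p₂ ≈ (0.934, -0.352, -0.055); φ = arcsin(p_z) ≈ -3.15°, λ = atan2(p_y, p_x) ≈ -20.66°.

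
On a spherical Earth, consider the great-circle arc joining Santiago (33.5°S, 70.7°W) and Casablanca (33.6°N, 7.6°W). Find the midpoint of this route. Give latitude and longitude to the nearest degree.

≈ (0°N, 39°W)

From cos δ = sin φ₁ sin φ₂ + cos φ₁ cos φ₂ cos Δλ, the central angle is δ ≈ 1.562 rad (89.5°).
Interpolate at f = 1/2 with slerp weights a = sin((1−f)δ)/sin δ ≈ 0.704, b = sin(fδ)/sin δ ≈ 0.704.
p = a·p₁ + b·p₂ ≈ (0.775, -0.632, 0.001); φ = arcsin(p_z) ≈ 0.06°, λ = atan2(p_y, p_x) ≈ -39.17°.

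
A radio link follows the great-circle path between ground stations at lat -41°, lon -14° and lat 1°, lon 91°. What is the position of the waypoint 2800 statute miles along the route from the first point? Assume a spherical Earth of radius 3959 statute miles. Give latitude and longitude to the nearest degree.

The haversine formula gives a central angle δ ≈ 1.779 rad (101.9°) between the endpoints. The total great-circle distance is δ·R ≈ 1.779 × 3959 ≈ 7043 mi, so the target fraction is f = 2800/7043 ≈ 0.398.
Interpolate at f ≈ 0.398 with slerp weights a = sin((1−f)δ)/sin δ ≈ 0.897, b = sin(fδ)/sin δ ≈ 0.664.
p = a·p₁ + b·p₂ ≈ (0.646, 0.500, -0.577); φ = arcsin(p_z) ≈ -35.25°, λ = atan2(p_y, p_x) ≈ 37.76°.

≈ lat -35°, lon 38°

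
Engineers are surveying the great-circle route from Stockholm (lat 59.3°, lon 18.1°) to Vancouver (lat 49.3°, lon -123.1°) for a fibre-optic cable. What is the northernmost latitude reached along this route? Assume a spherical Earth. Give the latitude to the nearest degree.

The great circle lies in the plane with unit normal n̂ = (p₁ × p₂)/|p₁ × p₂|.
Here n̂_z ≈ -0.227; the vertex latitude is φ_max = arccos|n̂_z| ≈ 76.9°.

≈ 77°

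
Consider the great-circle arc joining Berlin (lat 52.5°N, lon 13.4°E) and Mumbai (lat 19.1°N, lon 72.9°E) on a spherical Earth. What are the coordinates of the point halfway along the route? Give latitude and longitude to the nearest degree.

≈ lat 40°N, lon 50°E

Convert each endpoint to a unit vector on the sphere (x = cos φ cos λ, y = cos φ sin λ, z = sin φ).
The central angle between the endpoints is δ = arccos(p₁·p₂) ≈ 0.987 rad (56.5°).
Interpolate at f = 1/2 with slerp weights a = sin((1−f)δ)/sin δ ≈ 0.568, b = sin(fδ)/sin δ ≈ 0.568.
p = a·p₁ + b·p₂ ≈ (0.494, 0.593, 0.636); φ = arcsin(p_z) ≈ 39.50°, λ = atan2(p_y, p_x) ≈ 50.20°.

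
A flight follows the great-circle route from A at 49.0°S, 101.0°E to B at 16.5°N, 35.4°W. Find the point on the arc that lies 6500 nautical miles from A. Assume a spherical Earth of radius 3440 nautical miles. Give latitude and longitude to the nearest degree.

≈ 3°S, 21°W

The haversine formula gives a central angle δ ≈ 2.305 rad (132.1°) between the endpoints. The total great-circle distance is δ·R ≈ 2.305 × 3440 ≈ 7929 nmi, so the target fraction is f = 6500/7929 ≈ 0.820.
Interpolate at f ≈ 0.820 with slerp weights a = sin((1−f)δ)/sin δ ≈ 0.543, b = sin(fδ)/sin δ ≈ 1.279.
p = a·p₁ + b·p₂ ≈ (0.932, -0.360, -0.047); φ = arcsin(p_z) ≈ -2.69°, λ = atan2(p_y, p_x) ≈ -21.15°.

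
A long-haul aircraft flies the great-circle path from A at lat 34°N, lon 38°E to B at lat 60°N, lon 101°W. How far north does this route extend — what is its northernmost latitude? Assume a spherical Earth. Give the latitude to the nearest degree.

The great circle lies in the plane with unit normal n̂ = (p₁ × p₂)/|p₁ × p₂|.
Here n̂_z ≈ -0.276; the vertex latitude is φ_max = arccos|n̂_z| ≈ 74.0°.

≈ 74°N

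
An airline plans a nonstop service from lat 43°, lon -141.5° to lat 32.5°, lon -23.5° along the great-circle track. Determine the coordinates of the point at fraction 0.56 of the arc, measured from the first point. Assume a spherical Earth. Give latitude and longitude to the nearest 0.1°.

≈ lat 54.9°, lon -67.0°

Write both endpoints as unit vectors p₁, p₂ with components (cos φ cos λ, cos φ sin λ, sin φ).
The central angle between the endpoints is δ = arccos(p₁·p₂) ≈ 1.494 rad (85.6°).
Interpolate at f = 0.56 with slerp weights a = sin((1−f)δ)/sin δ ≈ 0.613, b = sin(fδ)/sin δ ≈ 0.745.
p = a·p₁ + b·p₂ ≈ (0.225, -0.529, 0.818); φ = arcsin(p_z) ≈ 54.88°, λ = atan2(p_y, p_x) ≈ -66.96°.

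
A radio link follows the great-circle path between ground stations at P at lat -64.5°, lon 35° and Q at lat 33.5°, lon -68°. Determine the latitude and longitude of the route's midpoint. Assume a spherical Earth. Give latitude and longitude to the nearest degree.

Convert each endpoint to a unit vector on the sphere (x = cos φ cos λ, y = cos φ sin λ, z = sin φ).
The central angle between the endpoints is δ = arccos(p₁·p₂) ≈ 2.188 rad (125.4°).
Interpolate at f = 1/2 with slerp weights a = sin((1−f)δ)/sin δ ≈ 1.090, b = sin(fδ)/sin δ ≈ 1.090.
p = a·p₁ + b·p₂ ≈ (0.725, -0.573, -0.382); φ = arcsin(p_z) ≈ -22.46°, λ = atan2(p_y, p_x) ≈ -38.35°.

≈ lat -22°, lon -38°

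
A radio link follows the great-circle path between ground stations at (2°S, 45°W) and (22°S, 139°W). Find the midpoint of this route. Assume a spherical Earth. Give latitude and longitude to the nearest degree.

≈ (17°S, 90°W)

Write both endpoints as unit vectors p₁, p₂ with components (cos φ cos λ, cos φ sin λ, sin φ).
The central angle between the endpoints is δ = arccos(p₁·p₂) ≈ 1.622 rad (93.0°).
Interpolate at f = 1/2 with slerp weights a = sin((1−f)δ)/sin δ ≈ 0.726, b = sin(fδ)/sin δ ≈ 0.726.
p = a·p₁ + b·p₂ ≈ (0.005, -0.955, -0.297); φ = arcsin(p_z) ≈ -17.30°, λ = atan2(p_y, p_x) ≈ -89.70°.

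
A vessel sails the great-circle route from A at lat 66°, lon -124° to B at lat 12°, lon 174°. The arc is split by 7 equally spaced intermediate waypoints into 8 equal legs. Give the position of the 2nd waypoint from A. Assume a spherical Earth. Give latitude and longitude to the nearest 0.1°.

Convert each endpoint to a unit vector on the sphere (x = cos φ cos λ, y = cos φ sin λ, z = sin φ).
The central angle between the endpoints is δ = arccos(p₁·p₂) ≈ 1.185 rad (67.9°).
Interpolate at f = 2/8 with slerp weights a = sin((1−f)δ)/sin δ ≈ 0.838, b = sin(fδ)/sin δ ≈ 0.315.
p = a·p₁ + b·p₂ ≈ (-0.497, -0.250, 0.831); φ = arcsin(p_z) ≈ 56.19°, λ = atan2(p_y, p_x) ≈ -153.27°.

≈ lat 56.2°, lon -153.3°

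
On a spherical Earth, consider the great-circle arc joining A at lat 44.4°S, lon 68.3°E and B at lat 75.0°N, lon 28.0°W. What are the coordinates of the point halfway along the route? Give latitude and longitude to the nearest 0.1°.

Convert each endpoint to a unit vector on the sphere (x = cos φ cos λ, y = cos φ sin λ, z = sin φ).
The central angle between the endpoints is δ = arccos(p₁·p₂) ≈ 2.341 rad (134.1°).
Interpolate at f = 1/2 with slerp weights a = sin((1−f)δ)/sin δ ≈ 1.283, b = sin(fδ)/sin δ ≈ 1.283.
p = a·p₁ + b·p₂ ≈ (0.632, 0.696, 0.342); φ = arcsin(p_z) ≈ 19.97°, λ = atan2(p_y, p_x) ≈ 47.75°.

≈ lat 20.0°N, lon 47.7°E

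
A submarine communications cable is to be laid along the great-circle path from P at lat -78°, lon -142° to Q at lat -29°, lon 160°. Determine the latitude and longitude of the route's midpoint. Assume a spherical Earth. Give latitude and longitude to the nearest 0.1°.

Convert each endpoint to a unit vector on the sphere (x = cos φ cos λ, y = cos φ sin λ, z = sin φ).
The central angle between the endpoints is δ = arccos(p₁·p₂) ≈ 0.964 rad (55.2°).
Interpolate at f = 1/2 with slerp weights a = sin((1−f)δ)/sin δ ≈ 0.564, b = sin(fδ)/sin δ ≈ 0.564.
p = a·p₁ + b·p₂ ≈ (-0.556, 0.097, -0.825); φ = arcsin(p_z) ≈ -55.63°, λ = atan2(p_y, p_x) ≈ 170.15°.

≈ lat -55.6°, lon 170.2°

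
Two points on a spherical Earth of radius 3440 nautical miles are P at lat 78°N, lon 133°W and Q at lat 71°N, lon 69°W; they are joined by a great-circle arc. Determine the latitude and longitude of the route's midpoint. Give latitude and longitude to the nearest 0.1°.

Convert each endpoint to a unit vector on the sphere (x = cos φ cos λ, y = cos φ sin λ, z = sin φ).
The central angle between the endpoints is δ = arccos(p₁·p₂) ≈ 0.303 rad (17.3°).
Interpolate at f = 1/2 with slerp weights a = sin((1−f)δ)/sin δ ≈ 0.506, b = sin(fδ)/sin δ ≈ 0.506.
p = a·p₁ + b·p₂ ≈ (-0.013, -0.231, 0.973); φ = arcsin(p_z) ≈ 76.64°, λ = atan2(p_y, p_x) ≈ -93.15°.

≈ lat 76.6°N, lon 93.2°W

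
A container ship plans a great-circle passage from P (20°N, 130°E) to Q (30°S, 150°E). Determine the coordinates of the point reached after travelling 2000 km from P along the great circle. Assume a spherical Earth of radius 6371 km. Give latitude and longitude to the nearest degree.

Convert each endpoint to a unit vector on the sphere (x = cos φ cos λ, y = cos φ sin λ, z = sin φ).
The central angle between the endpoints is δ = arccos(p₁·p₂) ≈ 0.935 rad (53.6°). The total great-circle distance is δ·R ≈ 0.935 × 6371 ≈ 5958 km, so the target fraction is f = 2000/5958 ≈ 0.336.
Interpolate at f ≈ 0.336 with slerp weights a = sin((1−f)δ)/sin δ ≈ 0.723, b = sin(fδ)/sin δ ≈ 0.384.
p = a·p₁ + b·p₂ ≈ (-0.725, 0.687, 0.056); φ = arcsin(p_z) ≈ 3.18°, λ = atan2(p_y, p_x) ≈ 136.54°.

≈ (3°N, 137°E)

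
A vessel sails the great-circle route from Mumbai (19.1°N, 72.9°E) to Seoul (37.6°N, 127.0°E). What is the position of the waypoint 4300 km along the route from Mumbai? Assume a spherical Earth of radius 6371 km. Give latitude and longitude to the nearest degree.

≈ 36°N, 113°E

Write both endpoints as unit vectors p₁, p₂ with components (cos φ cos λ, cos φ sin λ, sin φ).
The central angle between the endpoints is δ = arccos(p₁·p₂) ≈ 0.878 rad (50.3°). The total great-circle distance is δ·R ≈ 0.878 × 6371 ≈ 5594 km, so the target fraction is f = 4300/5594 ≈ 0.769.
Interpolate at f ≈ 0.769 with slerp weights a = sin((1−f)δ)/sin δ ≈ 0.262, b = sin(fδ)/sin δ ≈ 0.812.
p = a·p₁ + b·p₂ ≈ (-0.314, 0.751, 0.581); φ = arcsin(p_z) ≈ 35.54°, λ = atan2(p_y, p_x) ≈ 112.72°.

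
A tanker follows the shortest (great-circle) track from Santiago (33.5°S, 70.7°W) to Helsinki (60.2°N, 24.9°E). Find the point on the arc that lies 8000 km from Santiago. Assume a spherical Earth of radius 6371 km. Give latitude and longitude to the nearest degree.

≈ (28°N, 32°W)

Convert each endpoint to a unit vector on the sphere (x = cos φ cos λ, y = cos φ sin λ, z = sin φ).
The central angle between the endpoints is δ = arccos(p₁·p₂) ≈ 2.117 rad (121.3°). The total great-circle distance is δ·R ≈ 2.117 × 6371 ≈ 13487 km, so the target fraction is f = 8000/13487 ≈ 0.593.
Interpolate at f ≈ 0.593 with slerp weights a = sin((1−f)δ)/sin δ ≈ 0.888, b = sin(fδ)/sin δ ≈ 1.113.
p = a·p₁ + b·p₂ ≈ (0.746, -0.466, 0.475); φ = arcsin(p_z) ≈ 28.39°, λ = atan2(p_y, p_x) ≈ -31.98°.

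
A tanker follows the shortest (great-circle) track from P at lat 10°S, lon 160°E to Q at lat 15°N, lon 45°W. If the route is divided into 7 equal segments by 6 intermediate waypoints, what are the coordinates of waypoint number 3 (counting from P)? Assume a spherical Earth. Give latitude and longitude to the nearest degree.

≈ lat 9°N, lon 136°W

Write both endpoints as unit vectors p₁, p₂ with components (cos φ cos λ, cos φ sin λ, sin φ).
The central angle between the endpoints is δ = arccos(p₁·p₂) ≈ 2.707 rad (155.1°).
Interpolate at f = 3/7 with slerp weights a = sin((1−f)δ)/sin δ ≈ 2.375, b = sin(fδ)/sin δ ≈ 2.178.
p = a·p₁ + b·p₂ ≈ (-0.710, -0.688, 0.151); φ = arcsin(p_z) ≈ 8.70°, λ = atan2(p_y, p_x) ≈ -135.92°.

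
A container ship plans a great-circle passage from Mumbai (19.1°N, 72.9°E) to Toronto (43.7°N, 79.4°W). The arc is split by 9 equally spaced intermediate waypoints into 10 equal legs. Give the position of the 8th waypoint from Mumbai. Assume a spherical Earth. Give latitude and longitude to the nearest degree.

≈ 62°N, 57°W

Convert each endpoint to a unit vector on the sphere (x = cos φ cos λ, y = cos φ sin λ, z = sin φ).
The central angle between the endpoints is δ = arccos(p₁·p₂) ≈ 1.959 rad (112.3°).
Interpolate at f = 8/10 with slerp weights a = sin((1−f)δ)/sin δ ≈ 0.413, b = sin(fδ)/sin δ ≈ 1.081.
p = a·p₁ + b·p₂ ≈ (0.258, -0.395, 0.882); φ = arcsin(p_z) ≈ 61.83°, λ = atan2(p_y, p_x) ≈ -56.82°.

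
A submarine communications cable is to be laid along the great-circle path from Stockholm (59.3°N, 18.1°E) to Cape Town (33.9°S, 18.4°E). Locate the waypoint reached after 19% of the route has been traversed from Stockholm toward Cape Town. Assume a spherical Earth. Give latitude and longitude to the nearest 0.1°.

≈ 41.6°N, 18.2°E

Convert each endpoint to a unit vector on the sphere (x = cos φ cos λ, y = cos φ sin λ, z = sin φ).
The central angle between the endpoints is δ = arccos(p₁·p₂) ≈ 1.627 rad (93.2°).
Interpolate at f = 0.19 with slerp weights a = sin((1−f)δ)/sin δ ≈ 0.970, b = sin(fδ)/sin δ ≈ 0.305.
p = a·p₁ + b·p₂ ≈ (0.710, 0.234, 0.664); φ = arcsin(p_z) ≈ 41.59°, λ = atan2(p_y, p_x) ≈ 18.20°.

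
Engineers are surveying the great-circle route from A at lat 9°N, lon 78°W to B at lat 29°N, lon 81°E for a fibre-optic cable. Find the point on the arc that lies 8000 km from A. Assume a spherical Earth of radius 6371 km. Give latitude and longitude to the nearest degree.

Write both endpoints as unit vectors p₁, p₂ with components (cos φ cos λ, cos φ sin λ, sin φ).
The central angle between the endpoints is δ = arccos(p₁·p₂) ≈ 2.390 rad (136.9°). The total great-circle distance is δ·R ≈ 2.390 × 6371 ≈ 15227 km, so the target fraction is f = 8000/15227 ≈ 0.525.
Interpolate at f ≈ 0.525 with slerp weights a = sin((1−f)δ)/sin δ ≈ 1.327, b = sin(fδ)/sin δ ≈ 1.393.
p = a·p₁ + b·p₂ ≈ (0.463, -0.079, 0.883); φ = arcsin(p_z) ≈ 61.98°, λ = atan2(p_y, p_x) ≈ -9.73°.

≈ lat 62°N, lon 10°W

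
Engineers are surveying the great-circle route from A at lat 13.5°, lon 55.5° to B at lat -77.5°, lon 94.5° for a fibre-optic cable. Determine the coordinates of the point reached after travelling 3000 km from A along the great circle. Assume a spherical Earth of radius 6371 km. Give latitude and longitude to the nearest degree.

≈ lat -13°, lon 59°

Convert each endpoint to a unit vector on the sphere (x = cos φ cos λ, y = cos φ sin λ, z = sin φ).
The central angle between the endpoints is δ = arccos(p₁·p₂) ≈ 1.635 rad (93.7°). The total great-circle distance is δ·R ≈ 1.635 × 6371 ≈ 10418 km, so the target fraction is f = 3000/10418 ≈ 0.288.
Interpolate at f ≈ 0.288 with slerp weights a = sin((1−f)δ)/sin δ ≈ 0.920, b = sin(fδ)/sin δ ≈ 0.455.
p = a·p₁ + b·p₂ ≈ (0.499, 0.836, -0.229); φ = arcsin(p_z) ≈ -13.24°, λ = atan2(p_y, p_x) ≈ 59.15°.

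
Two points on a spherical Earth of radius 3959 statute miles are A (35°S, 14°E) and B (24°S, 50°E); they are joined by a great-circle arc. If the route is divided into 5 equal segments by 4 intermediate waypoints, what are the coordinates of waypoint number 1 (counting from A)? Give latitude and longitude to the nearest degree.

The haversine formula gives a central angle δ ≈ 0.576 rad (33.0°) between the endpoints.
Interpolate at f = 1/5 with slerp weights a = sin((1−f)δ)/sin δ ≈ 0.816, b = sin(fδ)/sin δ ≈ 0.211.
p = a·p₁ + b·p₂ ≈ (0.773, 0.309, -0.554); φ = arcsin(p_z) ≈ -33.65°, λ = atan2(p_y, p_x) ≈ 21.82°.

≈ (34°S, 22°E)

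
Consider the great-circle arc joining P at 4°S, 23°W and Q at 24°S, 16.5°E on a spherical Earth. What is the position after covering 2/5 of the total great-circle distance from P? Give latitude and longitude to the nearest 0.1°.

≈ 12.8°S, 8.0°W

Write both endpoints as unit vectors p₁, p₂ with components (cos φ cos λ, cos φ sin λ, sin φ).
The central angle between the endpoints is δ = arccos(p₁·p₂) ≈ 0.750 rad (43.0°).
Interpolate at f = 2/5 with slerp weights a = sin((1−f)δ)/sin δ ≈ 0.638, b = sin(fδ)/sin δ ≈ 0.434.
p = a·p₁ + b·p₂ ≈ (0.966, -0.136, -0.221); φ = arcsin(p_z) ≈ -12.76°, λ = atan2(p_y, p_x) ≈ -8.03°.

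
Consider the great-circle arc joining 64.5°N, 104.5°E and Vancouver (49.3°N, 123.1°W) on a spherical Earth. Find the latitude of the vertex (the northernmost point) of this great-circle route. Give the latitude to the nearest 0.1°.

≈ 76.2°N

The great circle lies in the plane with unit normal n̂ = (p₁ × p₂)/|p₁ × p₂|.
Here n̂_z ≈ +0.239; the vertex latitude is φ_max = arccos|n̂_z| ≈ 76.2°.
Check via Clairaut: cos φ_max = |cos φ₁| · sin C = cos(64.5°)·sin(33.7°) ≈ 0.239, again giving ≈ 76.2°.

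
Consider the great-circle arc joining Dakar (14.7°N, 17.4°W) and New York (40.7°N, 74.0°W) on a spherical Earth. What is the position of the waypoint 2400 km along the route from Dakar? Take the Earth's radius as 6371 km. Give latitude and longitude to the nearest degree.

≈ 28°N, 36°W

Convert each endpoint to a unit vector on the sphere (x = cos φ cos λ, y = cos φ sin λ, z = sin φ).
The central angle between the endpoints is δ = arccos(p₁·p₂) ≈ 0.965 rad (55.3°). The total great-circle distance is δ·R ≈ 0.965 × 6371 ≈ 6150 km, so the target fraction is f = 2400/6150 ≈ 0.390.
Interpolate at f ≈ 0.390 with slerp weights a = sin((1−f)δ)/sin δ ≈ 0.675, b = sin(fδ)/sin δ ≈ 0.447.
p = a·p₁ + b·p₂ ≈ (0.717, -0.521, 0.463); φ = arcsin(p_z) ≈ 27.59°, λ = atan2(p_y, p_x) ≈ -36.03°.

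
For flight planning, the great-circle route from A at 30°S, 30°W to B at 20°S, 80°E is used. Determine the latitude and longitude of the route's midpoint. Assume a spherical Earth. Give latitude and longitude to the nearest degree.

≈ 39°S, 28°E

From cos δ = sin φ₁ sin φ₂ + cos φ₁ cos φ₂ cos Δλ, the central angle is δ ≈ 1.678 rad (96.2°).
Interpolate at f = 1/2 with slerp weights a = sin((1−f)δ)/sin δ ≈ 0.748, b = sin(fδ)/sin δ ≈ 0.748.
p = a·p₁ + b·p₂ ≈ (0.683, 0.369, -0.630); φ = arcsin(p_z) ≈ -39.06°, λ = atan2(p_y, p_x) ≈ 28.33°.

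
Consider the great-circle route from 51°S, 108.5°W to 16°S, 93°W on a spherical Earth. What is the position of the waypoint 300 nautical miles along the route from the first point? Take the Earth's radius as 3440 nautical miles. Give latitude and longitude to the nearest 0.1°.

Write both endpoints as unit vectors p₁, p₂ with components (cos φ cos λ, cos φ sin λ, sin φ).
The central angle between the endpoints is δ = arccos(p₁·p₂) ≈ 0.648 rad (37.1°). The total great-circle distance is δ·R ≈ 0.648 × 3440 ≈ 2230 nmi, so the target fraction is f = 300/2230 ≈ 0.135.
Interpolate at f ≈ 0.135 with slerp weights a = sin((1−f)δ)/sin δ ≈ 0.881, b = sin(fδ)/sin δ ≈ 0.144.
p = a·p₁ + b·p₂ ≈ (-0.183, -0.664, -0.725); φ = arcsin(p_z) ≈ -46.43°, λ = atan2(p_y, p_x) ≈ -105.42°.

≈ 46.4°S, 105.4°W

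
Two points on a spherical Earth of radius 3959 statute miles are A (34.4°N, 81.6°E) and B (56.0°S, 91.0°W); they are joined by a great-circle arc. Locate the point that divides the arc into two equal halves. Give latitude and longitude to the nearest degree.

Convert each endpoint to a unit vector on the sphere (x = cos φ cos λ, y = cos φ sin λ, z = sin φ).
The central angle between the endpoints is δ = arccos(p₁·p₂) ≈ 2.754 rad (157.8°).
Interpolate at f = 1/2 with slerp weights a = sin((1−f)δ)/sin δ ≈ 2.598, b = sin(fδ)/sin δ ≈ 2.598.
p = a·p₁ + b·p₂ ≈ (0.288, 0.668, -0.686); φ = arcsin(p_z) ≈ -43.32°, λ = atan2(p_y, p_x) ≈ 66.69°.

≈ (43°S, 67°E)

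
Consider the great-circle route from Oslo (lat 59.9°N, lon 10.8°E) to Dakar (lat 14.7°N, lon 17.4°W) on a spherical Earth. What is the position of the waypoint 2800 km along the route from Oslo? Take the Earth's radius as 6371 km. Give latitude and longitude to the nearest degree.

Write both endpoints as unit vectors p₁, p₂ with components (cos φ cos λ, cos φ sin λ, sin φ).
The central angle between the endpoints is δ = arccos(p₁·p₂) ≈ 0.867 rad (49.7°). The total great-circle distance is δ·R ≈ 0.867 × 6371 ≈ 5524 km, so the target fraction is f = 2800/5524 ≈ 0.507.
Interpolate at f ≈ 0.507 with slerp weights a = sin((1−f)δ)/sin δ ≈ 0.544, b = sin(fδ)/sin δ ≈ 0.558.
p = a·p₁ + b·p₂ ≈ (0.783, -0.110, 0.612); φ = arcsin(p_z) ≈ 37.74°, λ = atan2(p_y, p_x) ≈ -8.02°.

≈ lat 38°N, lon 8°W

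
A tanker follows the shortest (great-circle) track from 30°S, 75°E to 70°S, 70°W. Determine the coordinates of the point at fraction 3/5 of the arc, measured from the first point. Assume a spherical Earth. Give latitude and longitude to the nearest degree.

≈ 73°S, 45°E

Convert each endpoint to a unit vector on the sphere (x = cos φ cos λ, y = cos φ sin λ, z = sin φ).
The central angle between the endpoints is δ = arccos(p₁·p₂) ≈ 1.342 rad (76.9°).
Interpolate at f = 3/5 with slerp weights a = sin((1−f)δ)/sin δ ≈ 0.525, b = sin(fδ)/sin δ ≈ 0.740.
p = a·p₁ + b·p₂ ≈ (0.204, 0.201, -0.958); φ = arcsin(p_z) ≈ -73.34°, λ = atan2(p_y, p_x) ≈ 44.58°.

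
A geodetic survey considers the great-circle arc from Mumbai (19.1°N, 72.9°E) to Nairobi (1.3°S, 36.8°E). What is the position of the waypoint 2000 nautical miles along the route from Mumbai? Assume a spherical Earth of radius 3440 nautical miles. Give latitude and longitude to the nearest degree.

Convert each endpoint to a unit vector on the sphere (x = cos φ cos λ, y = cos φ sin λ, z = sin φ).
The central angle between the endpoints is δ = arccos(p₁·p₂) ≈ 0.714 rad (40.9°). The total great-circle distance is δ·R ≈ 0.714 × 3440 ≈ 2455 nmi, so the target fraction is f = 2000/2455 ≈ 0.815.
Interpolate at f ≈ 0.815 with slerp weights a = sin((1−f)δ)/sin δ ≈ 0.202, b = sin(fδ)/sin δ ≈ 0.839.
p = a·p₁ + b·p₂ ≈ (0.728, 0.684, 0.047); φ = arcsin(p_z) ≈ 2.69°, λ = atan2(p_y, p_x) ≈ 43.25°.

≈ 3°N, 43°E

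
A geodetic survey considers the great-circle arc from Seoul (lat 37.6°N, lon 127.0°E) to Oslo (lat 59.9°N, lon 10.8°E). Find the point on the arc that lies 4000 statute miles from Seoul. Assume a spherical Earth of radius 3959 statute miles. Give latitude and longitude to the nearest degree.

Write both endpoints as unit vectors p₁, p₂ with components (cos φ cos λ, cos φ sin λ, sin φ).
The central angle between the endpoints is δ = arccos(p₁·p₂) ≈ 1.211 rad (69.4°). The total great-circle distance is δ·R ≈ 1.211 × 3959 ≈ 4793 mi, so the target fraction is f = 4000/4793 ≈ 0.835.
Interpolate at f ≈ 0.835 with slerp weights a = sin((1−f)δ)/sin δ ≈ 0.213, b = sin(fδ)/sin δ ≈ 0.905.
p = a·p₁ + b·p₂ ≈ (0.345, 0.220, 0.913); φ = arcsin(p_z) ≈ 65.89°, λ = atan2(p_y, p_x) ≈ 32.51°.

≈ lat 66°N, lon 33°E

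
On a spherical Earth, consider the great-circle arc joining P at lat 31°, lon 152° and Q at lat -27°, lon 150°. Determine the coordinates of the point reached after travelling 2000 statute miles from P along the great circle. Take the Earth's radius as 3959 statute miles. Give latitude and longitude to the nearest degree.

≈ lat 2°, lon 151°

Write both endpoints as unit vectors p₁, p₂ with components (cos φ cos λ, cos φ sin λ, sin φ).
The central angle between the endpoints is δ = arccos(p₁·p₂) ≈ 1.013 rad (58.0°). The total great-circle distance is δ·R ≈ 1.013 × 3959 ≈ 4010 mi, so the target fraction is f = 2000/4010 ≈ 0.499.
Interpolate at f ≈ 0.499 with slerp weights a = sin((1−f)δ)/sin δ ≈ 0.573, b = sin(fδ)/sin δ ≈ 0.570.
p = a·p₁ + b·p₂ ≈ (-0.874, 0.485, 0.036); φ = arcsin(p_z) ≈ 2.07°, λ = atan2(p_y, p_x) ≈ 150.98°.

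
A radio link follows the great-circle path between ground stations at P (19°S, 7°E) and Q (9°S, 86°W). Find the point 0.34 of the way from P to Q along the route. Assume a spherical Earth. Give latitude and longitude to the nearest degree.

≈ (21°S, 26°W)

Write both endpoints as unit vectors p₁, p₂ with components (cos φ cos λ, cos φ sin λ, sin φ).
The central angle between the endpoints is δ = arccos(p₁·p₂) ≈ 1.569 rad (89.9°).
Interpolate at f = 0.34 with slerp weights a = sin((1−f)δ)/sin δ ≈ 0.860, b = sin(fδ)/sin δ ≈ 0.508.
p = a·p₁ + b·p₂ ≈ (0.842, -0.402, -0.360); φ = arcsin(p_z) ≈ -21.07°, λ = atan2(p_y, p_x) ≈ -25.51°.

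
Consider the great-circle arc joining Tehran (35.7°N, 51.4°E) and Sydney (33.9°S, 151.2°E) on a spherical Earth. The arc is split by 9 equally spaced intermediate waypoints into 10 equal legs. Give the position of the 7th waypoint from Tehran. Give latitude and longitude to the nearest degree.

≈ 14°S, 120°E

Convert each endpoint to a unit vector on the sphere (x = cos φ cos λ, y = cos φ sin λ, z = sin φ).
The central angle between the endpoints is δ = arccos(p₁·p₂) ≈ 2.027 rad (116.1°).
Interpolate at f = 7/10 with slerp weights a = sin((1−f)δ)/sin δ ≈ 0.636, b = sin(fδ)/sin δ ≈ 1.101.
p = a·p₁ + b·p₂ ≈ (-0.478, 0.844, -0.243); φ = arcsin(p_z) ≈ -14.05°, λ = atan2(p_y, p_x) ≈ 119.55°.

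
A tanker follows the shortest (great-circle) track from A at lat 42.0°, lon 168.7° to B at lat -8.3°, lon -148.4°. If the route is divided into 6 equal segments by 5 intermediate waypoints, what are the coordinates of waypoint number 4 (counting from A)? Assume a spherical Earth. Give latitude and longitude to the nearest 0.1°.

Convert each endpoint to a unit vector on the sphere (x = cos φ cos λ, y = cos φ sin λ, z = sin φ).
The central angle between the endpoints is δ = arccos(p₁·p₂) ≈ 1.113 rad (63.8°).
Interpolate at f = 4/6 with slerp weights a = sin((1−f)δ)/sin δ ≈ 0.404, b = sin(fδ)/sin δ ≈ 0.753.
p = a·p₁ + b·p₂ ≈ (-0.929, -0.332, 0.162); φ = arcsin(p_z) ≈ 9.30°, λ = atan2(p_y, p_x) ≈ -160.36°.

≈ lat 9.3°, lon -160.4°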